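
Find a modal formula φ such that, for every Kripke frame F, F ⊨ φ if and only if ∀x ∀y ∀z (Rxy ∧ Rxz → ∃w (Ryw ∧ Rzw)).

◇□q → □◇q

The condition is convergence. The .2 schema ◇□q → □◇q defines it.
Suppose ◇□q→□◇q is valid. Take Rxy, Rxz and set V(q)={w : Ryw}. Then □q at y so ◇□q at x, so □◇q at x, so ◇q at z, giving w with Rzw and Ryw.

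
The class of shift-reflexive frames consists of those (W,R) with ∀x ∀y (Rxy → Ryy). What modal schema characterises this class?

A defining formula is □(□r → r) (the T□ axiom).
Suppose □(□r→r) is valid. Take Rxy and set V(r)={w : Ryw}. Then at y, □r holds; since □(□r→r) at x, □r→r at y, so r at y, i.e. Ryy.

□(□r → r)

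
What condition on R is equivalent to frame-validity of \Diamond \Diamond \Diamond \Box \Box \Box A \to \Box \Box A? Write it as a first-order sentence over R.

\forall x \forall y \forall z ((x R^3 y \wedge x R^2 z) \to \exists w (y R^3 w \wedge z = w))

This is a Sahlqvist (Geach-type) schema ◇^3□^3A → □^2◇^0A.
Minimal-valuation argument: fix x; take any y with xR^3y and any z with xR^2z. Set V(A) to the set of worlds R-reachable from y in exactly 3 steps. Then □^3A holds at y, so the antecedent holds at x; validity forces ◇^0A at z, giving a w with zR^0w and yR^3w.
First-order correspondent: \forall x \forall y \forall z ((x R^3 y \wedge x R^2 z) \to \exists w (y R^3 w \wedge z = w)).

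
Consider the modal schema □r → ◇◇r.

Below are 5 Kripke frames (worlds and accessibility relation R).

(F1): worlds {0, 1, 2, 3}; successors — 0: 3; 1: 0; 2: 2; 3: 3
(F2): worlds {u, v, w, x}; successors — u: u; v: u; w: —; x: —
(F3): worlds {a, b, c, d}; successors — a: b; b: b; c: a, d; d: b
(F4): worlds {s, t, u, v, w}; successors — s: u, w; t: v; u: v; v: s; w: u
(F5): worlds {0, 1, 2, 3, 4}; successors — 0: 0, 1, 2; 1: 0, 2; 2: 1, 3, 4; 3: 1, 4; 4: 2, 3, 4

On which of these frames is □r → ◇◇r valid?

This is the axiom for a generalized confluence (Geach) condition; its first-order frame correspondent is ∀x ∃w (xRw ∧ xR²w).
(F1): fails — at 1 but no w with 1Rw and 1R²w.
(F2): fails — at w but no t with wRt and wR²t.
(F3): fails — at c but no w with cRw and cR²w.
(F4): fails — at t but no w* with tRw* and tR²w*.
(F5): holds.
Valid on: (F5).

(F5)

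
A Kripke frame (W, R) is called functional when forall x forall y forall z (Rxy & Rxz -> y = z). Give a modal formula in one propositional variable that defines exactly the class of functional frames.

The condition is partial functionality. The CD schema ◇s → □s defines it.

◇s → □s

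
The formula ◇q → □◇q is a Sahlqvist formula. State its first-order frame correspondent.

the Euclidean property: ∀x ∀y ∀z (Rxy ∧ Rxz → Ryz)

Suppose ◇q→□◇q is valid. Take Rxy, Rxz and set V(q)={y}. Then ◇q at x, so □◇q at x, so ◇q at z, so some w with Rzw has q; w=y, i.e. Rzy. By symmetry of the argument, Ryz.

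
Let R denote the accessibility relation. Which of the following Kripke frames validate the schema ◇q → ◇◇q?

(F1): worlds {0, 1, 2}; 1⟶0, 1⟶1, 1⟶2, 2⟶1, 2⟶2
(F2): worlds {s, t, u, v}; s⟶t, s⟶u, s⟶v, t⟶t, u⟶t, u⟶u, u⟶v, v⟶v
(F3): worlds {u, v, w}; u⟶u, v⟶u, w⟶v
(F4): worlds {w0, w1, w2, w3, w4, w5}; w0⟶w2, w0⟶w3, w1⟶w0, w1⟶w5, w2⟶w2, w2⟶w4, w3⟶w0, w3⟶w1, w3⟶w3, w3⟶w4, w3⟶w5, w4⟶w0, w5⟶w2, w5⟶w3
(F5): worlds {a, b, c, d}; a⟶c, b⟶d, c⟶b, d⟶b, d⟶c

(F1), (F2)

This is the axiom for a generalized confluence (Geach) condition; its first-order frame correspondent is ∀x ∀y (xRy → ∃w (y = w ∧ xR²w)).
(F1): condition met.
(F2): condition met.
(F3): fails — wRv but no t with v=t and wR²t.
(F4): fails — w1Rw0 but no w with w0=w and w1R²w.
(F5): fails — aRc but no w with c=w and aR²w.
Valid on: (F1), (F2).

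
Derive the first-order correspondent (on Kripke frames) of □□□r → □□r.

This is a Sahlqvist (Geach-type) schema ◇^0□^3r → □^2◇^0r.
First-order correspondent: ∀x ∀z (xR²z → ∃w (xR³w ∧ z = w)).

∀x ∀z (xR²z → ∃w (xR³w ∧ z = w))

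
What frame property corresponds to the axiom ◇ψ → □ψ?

partial functionality

This is the CD axiom.
Its frame correspondent is partial functionality — ∀x ∀y ∀z (Rxy ∧ Rxz → y = z).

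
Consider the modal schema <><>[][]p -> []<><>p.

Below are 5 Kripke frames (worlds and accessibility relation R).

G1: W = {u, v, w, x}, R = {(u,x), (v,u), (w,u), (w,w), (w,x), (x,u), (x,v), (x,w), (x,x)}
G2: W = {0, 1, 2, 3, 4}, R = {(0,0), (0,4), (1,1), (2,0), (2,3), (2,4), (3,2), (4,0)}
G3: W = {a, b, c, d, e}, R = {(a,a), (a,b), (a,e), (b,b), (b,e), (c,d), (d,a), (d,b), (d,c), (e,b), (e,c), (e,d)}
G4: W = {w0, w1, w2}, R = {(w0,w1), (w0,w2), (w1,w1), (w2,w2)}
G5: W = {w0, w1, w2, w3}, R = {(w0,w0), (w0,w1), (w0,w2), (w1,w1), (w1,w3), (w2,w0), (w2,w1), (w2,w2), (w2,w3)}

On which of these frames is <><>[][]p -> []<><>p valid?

This is the axiom for a generalized confluence (Geach) condition; its first-order frame correspondent is forall x forall y forall z ((x R^2 y & xRz) -> exists w (y R^2 w & z R^2 w)).
G1: ✓.
G2: ✓.
G3: ✓.
G4: fails — w0R²w1, w0Rw2 but no w with w1R²w and w2R²w.
G5: fails — w0R²w3, w0Rw0 but no w with w3R²w and w0R²w.

G1, G2, G3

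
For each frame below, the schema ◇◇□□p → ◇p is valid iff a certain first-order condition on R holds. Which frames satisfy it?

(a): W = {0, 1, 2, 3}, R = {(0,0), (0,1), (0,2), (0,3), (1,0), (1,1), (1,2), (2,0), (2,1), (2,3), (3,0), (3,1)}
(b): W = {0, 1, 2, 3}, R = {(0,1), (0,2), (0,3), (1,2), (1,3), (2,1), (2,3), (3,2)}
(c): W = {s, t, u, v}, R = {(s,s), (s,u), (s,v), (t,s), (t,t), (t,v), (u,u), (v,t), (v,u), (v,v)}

(a)

This is the axiom for a generalized confluence (Geach) condition; its first-order frame correspondent is ∀x ∀y (xR²y → ∃w (yR²w ∧ xRw)).
(a): ✓.
(b): fails — 3R²3 but no w with 3R²w and 3Rw.
(c): fails — tR²u but no w with uR²w and tRw.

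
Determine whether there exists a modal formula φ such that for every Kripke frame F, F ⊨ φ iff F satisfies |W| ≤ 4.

Not definable by any modal formula

If a class were modally definable it would be closed under disjoint unions (Goldblatt–Thomason).
Any modal formula valid on each of 5 disjoint one-world frames is valid on their disjoint union (validity is preserved under disjoint unions). Each one-world frame has |W|=1≤4, but the union has |W|=5.
Hence having at most 4 worlds is not modally definable.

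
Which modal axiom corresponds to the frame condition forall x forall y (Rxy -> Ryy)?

□(□ψ → ψ)

This is shift-reflexivity; the standard corresponding axiom is T□: □(□ψ → ψ).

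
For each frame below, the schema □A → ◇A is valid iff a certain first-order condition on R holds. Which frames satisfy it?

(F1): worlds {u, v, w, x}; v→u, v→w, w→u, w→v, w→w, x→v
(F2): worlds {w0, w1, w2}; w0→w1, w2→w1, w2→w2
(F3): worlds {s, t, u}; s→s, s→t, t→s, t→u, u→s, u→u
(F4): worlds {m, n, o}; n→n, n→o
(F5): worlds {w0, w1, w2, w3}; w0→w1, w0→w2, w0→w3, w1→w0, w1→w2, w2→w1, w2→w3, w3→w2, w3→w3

The schema corresponds to seriality: ∀x ∃y Rxy.
(F1): fails — world u has no successor.
(F2): fails — world w1 has no successor.
(F3): ✓.
(F4): fails — world m has no successor.
(F5): ✓.
Valid on: (F3), (F5).

(F3), (F5)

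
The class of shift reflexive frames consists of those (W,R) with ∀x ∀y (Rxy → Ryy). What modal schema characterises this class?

□(□r → r)

The condition is shift-reflexivity. The T□ schema □(□r → r) defines it.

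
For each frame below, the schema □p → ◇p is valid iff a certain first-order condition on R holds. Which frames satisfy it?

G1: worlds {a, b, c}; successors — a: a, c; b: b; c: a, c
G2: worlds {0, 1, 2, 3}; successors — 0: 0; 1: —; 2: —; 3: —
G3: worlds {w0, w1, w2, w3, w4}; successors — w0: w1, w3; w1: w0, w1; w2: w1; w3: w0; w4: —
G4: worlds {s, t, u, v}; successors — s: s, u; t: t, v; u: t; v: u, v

G1, G4

The schema corresponds to seriality: ∀x ∃y Rxy.
G1: ✓.
G2: fails — world 1 has no successor.
G3: fails — world w4 has no successor.
G4: ✓.
Valid on: G1, G4.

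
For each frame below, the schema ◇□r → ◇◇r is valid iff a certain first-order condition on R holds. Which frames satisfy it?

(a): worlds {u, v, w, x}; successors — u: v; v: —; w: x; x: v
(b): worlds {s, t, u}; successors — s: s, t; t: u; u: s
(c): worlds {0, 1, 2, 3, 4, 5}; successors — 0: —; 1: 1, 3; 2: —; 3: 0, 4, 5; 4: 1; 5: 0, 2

(b)

The schema corresponds to a generalized confluence (Geach) condition: ∀x ∀y (xRy → ∃w (yRw ∧ xR²w)).
(a): fails — uRv but no t with vRt and uR²t.
(b): ✓.
(c): fails — 3R0 but no w with 0Rw and 3R²w.
Valid on: (b).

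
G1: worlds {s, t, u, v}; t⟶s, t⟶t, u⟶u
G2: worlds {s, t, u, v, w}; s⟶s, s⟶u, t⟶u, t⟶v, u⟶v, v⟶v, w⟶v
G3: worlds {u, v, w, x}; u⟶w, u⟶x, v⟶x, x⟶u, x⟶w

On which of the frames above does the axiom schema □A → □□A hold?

G1

This is the axiom for transitivity; its first-order frame correspondent is ∀x ∀y ∀z (Rxy ∧ Ryz → Rxz).
G1: holds.
G2: fails — Rsu and Ruv but not Rsv.
G3: fails — Rxu and Rux but not Rxx.
Valid on: G1.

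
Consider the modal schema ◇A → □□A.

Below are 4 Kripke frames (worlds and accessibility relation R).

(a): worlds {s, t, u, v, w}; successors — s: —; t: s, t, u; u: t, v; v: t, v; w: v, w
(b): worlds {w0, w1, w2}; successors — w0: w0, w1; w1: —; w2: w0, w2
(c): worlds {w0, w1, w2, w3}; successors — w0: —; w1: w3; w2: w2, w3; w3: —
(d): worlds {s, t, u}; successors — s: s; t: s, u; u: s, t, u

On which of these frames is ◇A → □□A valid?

none

This is the axiom for a generalized confluence (Geach) condition; its first-order frame correspondent is ∀x ∀y ∀z ((xRy ∧ xR²z) → ∃w (y = w ∧ z = w)).
(a): fails — tRs, tR²t but s ≠ t.
(b): fails — w0Rw0, w0R²w1 but w0 ≠ w1.
(c): fails — w2Rw2, w2R²w3 but w2 ≠ w3.
(d): fails — tRs, tR²t but s ≠ t.
Valid on no frame.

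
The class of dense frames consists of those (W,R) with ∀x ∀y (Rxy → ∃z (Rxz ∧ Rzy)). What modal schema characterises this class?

A defining formula is □□r → □r (the C4 axiom).
Suppose □□r→□r is valid. Take Rxy and set V(r)={w : xR²w}. Then □□r at x, so □r at x, so r at y, i.e. ∃z(Rxz∧Rzy).

□□r → □r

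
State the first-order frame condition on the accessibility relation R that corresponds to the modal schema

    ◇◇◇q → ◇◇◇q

∀x ∀y (xR³y → ∃w (y = w ∧ xR³w))

This is a Sahlqvist (Geach-type) schema ◇^3□^0q → □^0◇^3q.
First-order correspondent: ∀x ∀y (xR³y → ∃w (y = w ∧ xR³w)).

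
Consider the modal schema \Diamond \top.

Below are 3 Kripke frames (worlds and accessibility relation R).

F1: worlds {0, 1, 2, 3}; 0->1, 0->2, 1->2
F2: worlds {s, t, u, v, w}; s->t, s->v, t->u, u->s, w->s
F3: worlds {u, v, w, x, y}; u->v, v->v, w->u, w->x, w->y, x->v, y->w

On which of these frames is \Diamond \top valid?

F3

The schema corresponds to seriality: \forall x \exists y Rxy.
F1: fails — world 2 has no successor.
F2: fails — world v has no successor.
F3: condition met.
Valid on: F3.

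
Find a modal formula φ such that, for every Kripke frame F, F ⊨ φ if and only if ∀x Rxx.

This is reflexivity; the standard corresponding axiom is T: □p → p.
Suppose □p→p is valid. At any x set V(p)={w : Rxw}. Then □p holds at x, so p holds at x, i.e. Rxx.

□p → p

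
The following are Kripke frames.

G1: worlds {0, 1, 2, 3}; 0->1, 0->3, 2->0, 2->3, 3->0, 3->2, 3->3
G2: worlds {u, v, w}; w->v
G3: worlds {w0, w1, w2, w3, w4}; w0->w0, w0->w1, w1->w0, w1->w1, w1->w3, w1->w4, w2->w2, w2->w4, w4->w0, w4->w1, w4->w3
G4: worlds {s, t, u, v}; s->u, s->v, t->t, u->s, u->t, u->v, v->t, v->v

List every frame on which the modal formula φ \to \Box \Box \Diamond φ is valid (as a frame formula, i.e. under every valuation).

Frame correspondent (Sahlqvist): \forall x \forall z (x R^2 z \to \exists w (x = w \wedge zRw)) — i.e. a generalized confluence (Geach) condition.
G1: fails — 0R²0 but no w with 0=w and 0Rw.
G2: ✓.
G3: fails — w0R²w3 but no w with w0=w and w3Rw.
G4: fails — sR²s but no w with s=w and sRw.

G2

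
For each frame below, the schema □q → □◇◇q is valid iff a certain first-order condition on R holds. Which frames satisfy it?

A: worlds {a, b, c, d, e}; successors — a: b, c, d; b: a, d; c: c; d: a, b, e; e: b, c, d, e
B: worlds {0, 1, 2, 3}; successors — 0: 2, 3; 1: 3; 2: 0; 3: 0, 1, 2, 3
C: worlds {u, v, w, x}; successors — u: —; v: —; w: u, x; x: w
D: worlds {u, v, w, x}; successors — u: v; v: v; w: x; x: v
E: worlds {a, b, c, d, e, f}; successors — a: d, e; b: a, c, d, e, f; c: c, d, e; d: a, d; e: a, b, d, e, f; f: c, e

A, B, E

This is the axiom for a generalized confluence (Geach) condition; its first-order frame correspondent is ∀x ∀z (xRz → ∃w (xRw ∧ zR²w)).
A: satisfies the condition.
B: satisfies the condition.
C: fails — wRu but no t with wRt and uR²t.
D: fails — wRx but no t with wRt and xR²t.
E: satisfies the condition.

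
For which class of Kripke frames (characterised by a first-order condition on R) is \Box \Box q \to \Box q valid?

density: \forall x \forall y (Rxy \to \exists z (Rxz \wedge Rzy))

This schema is the C4 axiom.
It corresponds to density: \forall x \forall y (Rxy \to \exists z (Rxz \wedge Rzy)).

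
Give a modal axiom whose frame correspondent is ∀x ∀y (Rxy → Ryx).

This is symmetry; the standard corresponding axiom is B: r → □◇r.
Suppose r→□◇r is valid. Take Rxy and set V(r)={x}. Then r at x, so □◇r at x, so ◇r at y, so some z with Ryz has r; z=x, i.e. Ryx.

r → □◇r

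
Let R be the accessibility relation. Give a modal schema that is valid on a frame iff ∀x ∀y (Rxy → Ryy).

This is shift-reflexivity; the standard corresponding axiom is T□: □(□ψ → ψ).
Suppose □(□ψ→ψ) is valid. Take Rxy and set V(ψ)={w : Ryw}. Then at y, □ψ holds; since □(□ψ→ψ) at x, □ψ→ψ at y, so ψ at y, i.e. Ryy.

□(□ψ → ψ)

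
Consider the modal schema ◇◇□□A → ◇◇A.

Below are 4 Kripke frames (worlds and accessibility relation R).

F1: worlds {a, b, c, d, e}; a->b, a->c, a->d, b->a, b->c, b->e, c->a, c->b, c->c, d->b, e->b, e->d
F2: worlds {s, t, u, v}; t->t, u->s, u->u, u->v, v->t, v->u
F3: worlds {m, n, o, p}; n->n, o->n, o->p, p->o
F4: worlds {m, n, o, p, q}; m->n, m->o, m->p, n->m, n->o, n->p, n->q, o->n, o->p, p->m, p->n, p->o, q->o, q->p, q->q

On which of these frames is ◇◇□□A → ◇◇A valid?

F1, F3, F4

The schema corresponds to a generalized confluence (Geach) condition: ∀x ∀y (xR²y → ∃w (yR²w ∧ xR²w)).
F1: satisfies the condition.
F2: fails — uR²s but no w with sR²w and uR²w.
F3: satisfies the condition.
F4: satisfies the condition.
Valid on: F1, F3, F4.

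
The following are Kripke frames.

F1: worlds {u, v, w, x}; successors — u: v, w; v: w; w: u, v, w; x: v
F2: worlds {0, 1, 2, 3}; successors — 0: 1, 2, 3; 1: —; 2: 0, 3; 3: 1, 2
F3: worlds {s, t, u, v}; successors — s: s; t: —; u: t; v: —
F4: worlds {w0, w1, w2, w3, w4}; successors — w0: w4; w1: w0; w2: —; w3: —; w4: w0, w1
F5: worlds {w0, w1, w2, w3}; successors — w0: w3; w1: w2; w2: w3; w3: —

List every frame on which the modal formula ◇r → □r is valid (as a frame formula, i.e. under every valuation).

F3, F5

The schema corresponds to partial functionality: ∀x ∀y ∀z (Rxy ∧ Rxz → y = z).
F1: fails — u sees both v and w.
F2: fails — 0 sees both 1 and 2.
F3: holds.
F4: fails — w4 sees both w0 and w1.
F5: holds.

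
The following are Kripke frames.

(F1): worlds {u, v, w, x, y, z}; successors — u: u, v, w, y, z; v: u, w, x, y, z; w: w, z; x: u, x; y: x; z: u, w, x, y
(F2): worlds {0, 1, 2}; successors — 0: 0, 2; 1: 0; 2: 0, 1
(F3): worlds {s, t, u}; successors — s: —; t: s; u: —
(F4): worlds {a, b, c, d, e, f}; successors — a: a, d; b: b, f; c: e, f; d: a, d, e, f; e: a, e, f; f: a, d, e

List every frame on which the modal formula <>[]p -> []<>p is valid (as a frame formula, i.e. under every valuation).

The schema corresponds to convergence: forall x forall y forall z (Rxy & Rxz -> exists w (Ryw & Rzw)).
(F1): fails — Ruu and Ruy but u and y have no common successor.
(F2): condition met.
(F3): fails — Rts and Rts but s and s have no common successor.
(F4): fails — Rbf and Rbb but f and b have no common successor.

(F2)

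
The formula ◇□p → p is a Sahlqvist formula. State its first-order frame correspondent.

symmetry: ∀x ∀y (Rxy → Ryx)

This is frame-equivalent to p → □◇p (substitute ¬p for p and contrapose).
Suppose p→□◇p is valid. Take Rxy and set V(p)={x}. Then p at x, so □◇p at x, so ◇p at y, so some z with Ryz has p; z=x, i.e. Ryx.
The converse is a direct semantic check.
Frame condition: ∀x ∀y (Rxy → Ryx).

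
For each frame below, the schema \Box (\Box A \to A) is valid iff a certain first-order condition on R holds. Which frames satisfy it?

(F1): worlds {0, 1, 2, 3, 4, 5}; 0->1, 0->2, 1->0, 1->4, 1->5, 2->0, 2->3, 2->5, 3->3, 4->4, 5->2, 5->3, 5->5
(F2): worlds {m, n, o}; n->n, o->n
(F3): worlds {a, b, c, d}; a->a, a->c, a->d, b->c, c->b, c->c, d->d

This is the axiom for shift-reflexivity; its first-order frame correspondent is \forall x \forall y (Rxy \to Ryy).
(F1): fails — R10 but not R00.
(F2): condition met.
(F3): fails — Rcb but not Rbb.

(F2)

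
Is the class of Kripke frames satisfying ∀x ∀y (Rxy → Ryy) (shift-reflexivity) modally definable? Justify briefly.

The condition is shift-reflexivity. A defining modal formula is □(□p → p).
Suppose □(□p→p) is valid. Take Rxy and set V(p)={w : Ryw}. Then at y, □p holds; since □(□p→p) at x, □p→p at y, so p at y, i.e. Ryy.

Yes — defined by □(□p → p)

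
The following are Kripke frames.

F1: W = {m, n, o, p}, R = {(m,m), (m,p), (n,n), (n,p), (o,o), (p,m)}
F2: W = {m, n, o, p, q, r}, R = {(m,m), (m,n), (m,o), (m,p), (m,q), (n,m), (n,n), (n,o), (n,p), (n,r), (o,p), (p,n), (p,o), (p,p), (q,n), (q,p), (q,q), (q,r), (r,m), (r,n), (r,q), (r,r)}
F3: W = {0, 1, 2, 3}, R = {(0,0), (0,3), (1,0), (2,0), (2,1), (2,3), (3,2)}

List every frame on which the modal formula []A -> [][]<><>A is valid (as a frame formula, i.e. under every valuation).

F1, F2

This is the axiom for a generalized confluence (Geach) condition; its first-order frame correspondent is forall x forall z (x R^2 z -> exists w (xRw & z R^2 w)).
F1: ✓.
F2: ✓.
F3: fails — 3R²1 but no w with 3Rw and 1R²w.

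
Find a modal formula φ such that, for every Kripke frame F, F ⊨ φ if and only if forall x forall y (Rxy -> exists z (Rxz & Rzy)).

□□p → □p

This is density; the standard corresponding axiom is C4: □□p → □p.
Suppose □□p→□p is valid. Take Rxy and set V(p)={w : xR²w}. Then □□p at x, so □p at x, so p at y, i.e. ∃z(Rxz∧Rzy).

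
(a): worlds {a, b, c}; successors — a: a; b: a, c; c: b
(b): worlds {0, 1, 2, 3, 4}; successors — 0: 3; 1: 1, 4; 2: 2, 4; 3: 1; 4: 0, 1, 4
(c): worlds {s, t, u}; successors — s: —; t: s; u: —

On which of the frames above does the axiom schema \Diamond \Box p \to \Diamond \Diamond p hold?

(a), (b)

Frame correspondent (Sahlqvist): \forall x \forall y (xRy \to \exists w (yRw \wedge x R^2 w)) — i.e. a generalized confluence (Geach) condition.
(a): condition met.
(b): condition met.
(c): fails — tRs but no w with sRw and tR²w.
Valid on: (a), (b).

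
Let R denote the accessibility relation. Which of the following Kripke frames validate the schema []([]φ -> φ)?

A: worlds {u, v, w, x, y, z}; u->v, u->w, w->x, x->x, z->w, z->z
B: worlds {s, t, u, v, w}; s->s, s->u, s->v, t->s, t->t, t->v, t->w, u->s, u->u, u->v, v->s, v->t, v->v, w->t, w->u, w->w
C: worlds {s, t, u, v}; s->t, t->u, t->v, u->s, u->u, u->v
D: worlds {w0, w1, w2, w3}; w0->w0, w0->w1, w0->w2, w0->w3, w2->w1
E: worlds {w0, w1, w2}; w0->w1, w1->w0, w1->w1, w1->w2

B

Frame correspondent (Sahlqvist): forall x forall y (Rxy -> Ryy) — i.e. shift-reflexivity.
A: fails — Ruv but not Rvv.
B: satisfies the condition.
C: fails — Ruv but not Rvv.
D: fails — Rw0w1 but not Rw1w1.
E: fails — Rw1w2 but not Rw2w2.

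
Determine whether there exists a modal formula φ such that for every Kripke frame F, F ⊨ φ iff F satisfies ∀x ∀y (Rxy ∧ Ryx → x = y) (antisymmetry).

Any modally definable frame class is closed under surjective bounded morphisms.
The 8-cycle (worlds w0,w1,w2,w3,w4,w5,w6,w7 with w0→w1→w2→w3→w4→w5→w6→w7→w0) is antisymmetric. Sending even-indexed worlds to s and odd-indexed worlds to t is a surjective bounded morphism onto the two-world frame with s↔t, which is not antisymmetric.
Hence antisymmetry is not modally definable.

Not definable by any modal formula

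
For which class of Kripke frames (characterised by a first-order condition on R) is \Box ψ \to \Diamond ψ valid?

This schema is the D axiom.
It corresponds to seriality: \forall x \exists y Rxy.

seriality: \forall x \exists y Rxy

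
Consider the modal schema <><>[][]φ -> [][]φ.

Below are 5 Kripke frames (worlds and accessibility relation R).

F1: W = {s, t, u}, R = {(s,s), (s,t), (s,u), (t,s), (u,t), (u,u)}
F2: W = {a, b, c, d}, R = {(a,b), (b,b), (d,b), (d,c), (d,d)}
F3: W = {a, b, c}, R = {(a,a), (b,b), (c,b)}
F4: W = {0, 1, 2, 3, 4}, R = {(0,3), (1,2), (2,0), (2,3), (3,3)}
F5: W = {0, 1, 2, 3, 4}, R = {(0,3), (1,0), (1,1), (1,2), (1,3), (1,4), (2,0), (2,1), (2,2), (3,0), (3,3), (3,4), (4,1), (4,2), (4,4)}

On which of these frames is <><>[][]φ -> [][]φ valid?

This is the axiom for a generalized confluence (Geach) condition; its first-order frame correspondent is forall x forall y forall z ((x R^2 y & x R^2 z) -> exists w (y R^2 w & z = w)).
F1: ✓.
F2: fails — dR²b, dR²c but no w with bR²w and c=w.
F3: ✓.
F4: fails — 1R²0, 1R²0 but no w with 0R²w and 0=w.
F5: fails — 1R²0, 1R²1 but no w with 0R²w and 1=w.

F1, F3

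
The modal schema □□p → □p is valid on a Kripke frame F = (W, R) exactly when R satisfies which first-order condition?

density: ∀x ∀y (Rxy → ∃z (Rxz ∧ Rzy))

Suppose □□p→□p is valid. Take Rxy and set V(p)={w : xR²w}. Then □□p at x, so □p at x, so p at y, i.e. ∃z(Rxz∧Rzy).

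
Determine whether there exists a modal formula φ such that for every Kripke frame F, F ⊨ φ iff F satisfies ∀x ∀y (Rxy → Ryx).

Yes — defined by r → □◇r

The condition is symmetry. A defining modal formula is r → □◇r.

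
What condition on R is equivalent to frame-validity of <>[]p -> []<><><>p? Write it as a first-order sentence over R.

This is a Sahlqvist (Geach-type) schema ◇^1□^1p → □^1◇^3p.
First-order correspondent: forall x forall y forall z ((xRy & xRz) -> exists w (yRw & z R^3 w)).

forall x forall y forall z ((xRy & xRz) -> exists w (yRw & z R^3 w))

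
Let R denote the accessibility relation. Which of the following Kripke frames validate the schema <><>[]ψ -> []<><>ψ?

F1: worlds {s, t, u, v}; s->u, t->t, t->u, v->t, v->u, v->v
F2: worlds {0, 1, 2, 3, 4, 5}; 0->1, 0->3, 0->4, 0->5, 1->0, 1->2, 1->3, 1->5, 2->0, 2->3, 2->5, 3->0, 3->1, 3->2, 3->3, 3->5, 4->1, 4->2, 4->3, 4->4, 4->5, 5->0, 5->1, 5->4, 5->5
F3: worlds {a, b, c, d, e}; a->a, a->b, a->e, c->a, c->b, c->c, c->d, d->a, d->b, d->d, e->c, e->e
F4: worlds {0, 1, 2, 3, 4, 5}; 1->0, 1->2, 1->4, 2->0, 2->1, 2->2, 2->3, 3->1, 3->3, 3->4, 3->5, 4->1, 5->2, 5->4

This is the axiom for a generalized confluence (Geach) condition; its first-order frame correspondent is forall x forall y forall z ((x R^2 y & xRz) -> exists w (yRw & z R^2 w)).
F1: fails — tR²t, tRu but no w with tRw and uR²w.
F2: condition met.
F3: fails — aR²a, aRb but no w with aRw and bR²w.
F4: fails — 1R²0, 1R0 but no w with 0Rw and 0R²w.
Valid on: F2.

F2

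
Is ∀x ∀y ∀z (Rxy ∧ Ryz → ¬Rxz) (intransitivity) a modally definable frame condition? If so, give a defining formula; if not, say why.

Any modally definable frame class is closed under surjective bounded morphisms.
The 7-cycle (worlds s,t,u,v,w,x,y with s→t→u→v→w→x→y→s) is intransitive. Mapping every world to a single reflexive point • is a surjective bounded morphism; the reflexive point is not intransitive (R••∧R•• but R••).
So no modal formula (or set of formulas) defines exactly the intransitive frames.

No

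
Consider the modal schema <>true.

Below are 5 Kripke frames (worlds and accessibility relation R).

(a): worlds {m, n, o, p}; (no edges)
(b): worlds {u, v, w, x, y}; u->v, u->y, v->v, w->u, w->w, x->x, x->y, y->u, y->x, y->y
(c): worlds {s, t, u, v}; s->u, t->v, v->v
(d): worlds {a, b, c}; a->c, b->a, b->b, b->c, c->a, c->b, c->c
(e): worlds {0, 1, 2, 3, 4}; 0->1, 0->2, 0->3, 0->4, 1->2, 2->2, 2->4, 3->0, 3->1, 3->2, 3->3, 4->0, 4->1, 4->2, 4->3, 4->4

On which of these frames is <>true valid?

(b), (d), (e)

The schema corresponds to seriality: forall x exists y Rxy.
(a): fails — world m has no successor.
(b): condition met.
(c): fails — world u has no successor.
(d): condition met.
(e): condition met.
Valid on: (b), (d), (e).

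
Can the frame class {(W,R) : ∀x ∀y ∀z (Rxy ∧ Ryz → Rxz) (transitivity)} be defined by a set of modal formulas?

Yes — defined by □p → □□p

Yes: it is transitivity, defined by the 4 schema □p → □□p.
Suppose □p→□□p is valid. Take Rxy, Ryz and set V(p)={w : Rxw}. Then □p at x, so □□p at x, so □p at y, so p at z, i.e. Rxz.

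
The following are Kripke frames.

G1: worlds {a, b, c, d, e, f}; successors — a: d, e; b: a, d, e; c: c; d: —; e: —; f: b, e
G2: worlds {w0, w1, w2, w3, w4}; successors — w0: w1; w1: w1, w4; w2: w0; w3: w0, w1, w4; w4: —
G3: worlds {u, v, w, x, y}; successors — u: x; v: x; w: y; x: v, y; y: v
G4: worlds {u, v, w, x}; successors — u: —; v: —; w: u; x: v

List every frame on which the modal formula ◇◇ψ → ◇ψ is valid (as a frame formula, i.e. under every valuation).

The schema corresponds to transitivity: ∀x ∀y ∀z (Rxy ∧ Ryz → Rxz).
G1: fails — Rfb and Rba but not Rfa.
G2: fails — Rw0w1 and Rw1w4 but not Rw0w4.
G3: fails — Rvx and Rxy but not Rvy.
G4: satisfies the condition.

G4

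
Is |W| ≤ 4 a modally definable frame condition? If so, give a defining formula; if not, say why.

Modal frame validity is preserved under disjoint unions.
Any modal formula valid on each of 5 disjoint one-world frames is valid on their disjoint union (validity is preserved under disjoint unions). Each one-world frame has |W|=1≤4, but the union has |W|=5.
So the class is not modally definable.

Not modally definable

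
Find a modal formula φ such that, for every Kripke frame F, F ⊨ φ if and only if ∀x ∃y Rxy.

□p → ◇p

The condition is seriality. The D schema □p → ◇p defines it.
Suppose □p→◇p is valid. At any x set V(p)=W. Then □p at x, so ◇p at x, so x has a successor.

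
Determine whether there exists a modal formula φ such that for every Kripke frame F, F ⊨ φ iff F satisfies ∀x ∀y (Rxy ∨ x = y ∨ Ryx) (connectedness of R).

Any modally definable frame class is closed under disjoint unions.
Take 4 disjoint single-world reflexive frames: each is trivially connected, but their disjoint union has 4 worlds with no edge between distinct components, so it is not connected.
So the class is not modally definable.

Not modally definable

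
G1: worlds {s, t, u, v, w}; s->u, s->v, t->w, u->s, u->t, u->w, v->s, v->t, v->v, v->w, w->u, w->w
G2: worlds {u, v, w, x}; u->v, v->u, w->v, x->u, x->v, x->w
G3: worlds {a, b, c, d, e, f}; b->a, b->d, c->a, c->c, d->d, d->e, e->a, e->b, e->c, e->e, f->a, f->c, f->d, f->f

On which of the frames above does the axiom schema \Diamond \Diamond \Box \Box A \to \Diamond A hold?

This is the axiom for a generalized confluence (Geach) condition; its first-order frame correspondent is \forall x \forall y (x R^2 y \to \exists w (y R^2 w \wedge xRw)).
G1: holds.
G2: fails — uR²u but no t with uR²t and uRt.
G3: fails — cR²a but no w with aR²w and cRw.
Valid on: G1.

G1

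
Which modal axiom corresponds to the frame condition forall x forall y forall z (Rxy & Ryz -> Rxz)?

□s → □□s

A defining formula is □s → □□s (the 4 axiom).
Suppose □s→□□s is valid. Take Rxy, Ryz and set V(s)={w : Rxw}. Then □s at x, so □□s at x, so □s at y, so s at z, i.e. Rxz.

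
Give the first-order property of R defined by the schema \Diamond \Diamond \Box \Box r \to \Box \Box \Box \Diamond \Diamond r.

This is a Sahlqvist (Geach-type) schema ◇^2□^2r → □^3◇^2r.
Minimal-valuation argument: fix x; take any y with xR^2y and any z with xR^3z. Set V(r) to the set of worlds R-reachable from y in exactly 2 steps. Then □^2r holds at y, so the antecedent holds at x; validity forces ◇^2r at z, giving a w with zR^2w and yR^2w.
First-order correspondent: \forall x \forall y \forall z ((x R^2 y \wedge x R^3 z) \to \exists w (y R^2 w \wedge z R^2 w)).

\forall x \forall y \forall z ((x R^2 y \wedge x R^3 z) \to \exists w (y R^2 w \wedge z R^2 w))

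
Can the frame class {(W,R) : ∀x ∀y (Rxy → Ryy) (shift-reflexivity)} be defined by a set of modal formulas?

Yes — defined by □(□p → p)

Yes: it is shift-reflexivity, defined by the T□ schema □(□p → p).
Suppose □(□p→p) is valid. Take Rxy and set V(p)={w : Ryw}. Then at y, □p holds; since □(□p→p) at x, □p→p at y, so p at y, i.e. Ryy.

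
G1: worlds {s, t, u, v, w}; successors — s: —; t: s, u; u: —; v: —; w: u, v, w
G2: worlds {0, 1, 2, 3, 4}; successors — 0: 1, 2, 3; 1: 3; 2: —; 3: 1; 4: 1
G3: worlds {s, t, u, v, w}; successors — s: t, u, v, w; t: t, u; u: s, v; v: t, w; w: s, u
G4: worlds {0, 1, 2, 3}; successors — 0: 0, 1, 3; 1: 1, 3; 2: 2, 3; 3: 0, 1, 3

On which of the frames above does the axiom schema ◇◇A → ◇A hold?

G1

Frame correspondent (Sahlqvist): ∀x ∀y ∀z (Rxy ∧ Ryz → Rxz) — i.e. transitivity.
G1: condition met.
G2: fails — R31 and R13 but not R33.
G3: fails — Ruv and Rvw but not Ruw.
G4: fails — R23 and R31 but not R21.
Valid on: G1.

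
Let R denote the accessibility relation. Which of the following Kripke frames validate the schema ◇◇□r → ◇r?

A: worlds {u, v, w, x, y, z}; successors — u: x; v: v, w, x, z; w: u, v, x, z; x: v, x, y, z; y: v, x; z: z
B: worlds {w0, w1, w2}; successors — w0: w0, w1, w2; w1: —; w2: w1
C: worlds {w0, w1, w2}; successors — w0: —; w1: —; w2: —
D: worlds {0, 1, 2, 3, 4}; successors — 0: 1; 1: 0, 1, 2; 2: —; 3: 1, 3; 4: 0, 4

C

The schema corresponds to a generalized confluence (Geach) condition: ∀x ∀y (xR²y → ∃w (yRw ∧ xRw)).
A: fails — uR²z but no t with zRt and uRt.
B: fails — w0R²w1 but no w with w1Rw and w0Rw.
C: satisfies the condition.
D: fails — 0R²2 but no w with 2Rw and 0Rw.
Valid on: C.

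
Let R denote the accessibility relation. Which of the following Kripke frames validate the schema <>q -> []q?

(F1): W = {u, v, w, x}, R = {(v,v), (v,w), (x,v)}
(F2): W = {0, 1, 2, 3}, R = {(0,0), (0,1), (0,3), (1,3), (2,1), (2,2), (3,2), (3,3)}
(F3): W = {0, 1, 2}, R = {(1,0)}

(F3)

This is the axiom for partial functionality; its first-order frame correspondent is forall x forall y forall z (Rxy & Rxz -> y = z).
(F1): fails — v sees both v and w.
(F2): fails — 0 sees both 0 and 1.
(F3): condition met.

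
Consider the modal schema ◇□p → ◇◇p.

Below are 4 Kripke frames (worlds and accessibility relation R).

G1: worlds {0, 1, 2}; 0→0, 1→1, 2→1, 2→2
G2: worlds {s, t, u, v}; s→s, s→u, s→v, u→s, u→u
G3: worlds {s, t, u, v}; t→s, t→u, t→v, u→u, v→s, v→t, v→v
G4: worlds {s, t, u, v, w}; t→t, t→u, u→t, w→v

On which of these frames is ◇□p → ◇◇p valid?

This is the axiom for a generalized confluence (Geach) condition; its first-order frame correspondent is ∀x ∀y (xRy → ∃w (yRw ∧ xR²w)).
G1: condition met.
G2: fails — sRv but no w with vRw and sR²w.
G3: fails — tRs but no w with sRw and tR²w.
G4: fails — wRv but no w* with vRw* and wR²w*.
Valid on: G1.

G1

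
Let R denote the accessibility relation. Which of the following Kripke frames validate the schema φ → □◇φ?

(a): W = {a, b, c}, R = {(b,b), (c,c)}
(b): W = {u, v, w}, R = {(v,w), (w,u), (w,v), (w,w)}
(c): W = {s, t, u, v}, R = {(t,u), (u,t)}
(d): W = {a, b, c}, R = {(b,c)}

(a), (c)

Frame correspondent (Sahlqvist): ∀x ∀y (Rxy → Ryx) — i.e. symmetry.
(a): satisfies the condition.
(b): fails — Rwu but not Ruw.
(c): satisfies the condition.
(d): fails — Rbc but not Rcb.
Valid on: (a), (c).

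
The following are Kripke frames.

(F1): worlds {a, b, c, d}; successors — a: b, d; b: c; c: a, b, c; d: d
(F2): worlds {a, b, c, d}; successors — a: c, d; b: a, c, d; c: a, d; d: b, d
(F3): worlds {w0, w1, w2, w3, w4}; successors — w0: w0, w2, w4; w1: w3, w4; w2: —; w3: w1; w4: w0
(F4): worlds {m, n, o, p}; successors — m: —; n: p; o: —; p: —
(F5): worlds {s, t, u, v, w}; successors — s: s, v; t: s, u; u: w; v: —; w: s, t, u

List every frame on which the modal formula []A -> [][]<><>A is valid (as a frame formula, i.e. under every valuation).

The schema corresponds to a generalized confluence (Geach) condition: forall x forall z (x R^2 z -> exists w (xRw & z R^2 w)).
(F1): fails — cR²d but no w with cRw and dR²w.
(F2): condition met.
(F3): fails — w0R²w2 but no w with w0Rw and w2R²w.
(F4): condition met.
(F5): fails — sR²v but no w* with sRw* and vR²w*.

(F2), (F4)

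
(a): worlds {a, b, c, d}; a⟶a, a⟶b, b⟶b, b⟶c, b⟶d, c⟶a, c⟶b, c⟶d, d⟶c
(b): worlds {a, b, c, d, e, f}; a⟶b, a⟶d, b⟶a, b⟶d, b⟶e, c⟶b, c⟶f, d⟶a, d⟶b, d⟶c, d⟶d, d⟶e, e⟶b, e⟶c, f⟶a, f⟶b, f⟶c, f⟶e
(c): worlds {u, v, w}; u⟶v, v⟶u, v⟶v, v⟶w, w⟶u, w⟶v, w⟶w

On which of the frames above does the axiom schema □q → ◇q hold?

(a), (b), (c)

Frame correspondent (Sahlqvist): ∀x ∃y Rxy — i.e. seriality.
(a): satisfies the condition.
(b): satisfies the condition.
(c): satisfies the condition.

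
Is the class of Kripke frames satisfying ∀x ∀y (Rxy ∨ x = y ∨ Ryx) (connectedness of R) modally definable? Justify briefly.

Modal frame validity is preserved under disjoint unions.
Take 2 disjoint single-world reflexive frames: each is trivially connected, but their disjoint union has 2 worlds with no edge between distinct components, so it is not connected.
Hence connectedness of R is not modally definable.

Not modally definable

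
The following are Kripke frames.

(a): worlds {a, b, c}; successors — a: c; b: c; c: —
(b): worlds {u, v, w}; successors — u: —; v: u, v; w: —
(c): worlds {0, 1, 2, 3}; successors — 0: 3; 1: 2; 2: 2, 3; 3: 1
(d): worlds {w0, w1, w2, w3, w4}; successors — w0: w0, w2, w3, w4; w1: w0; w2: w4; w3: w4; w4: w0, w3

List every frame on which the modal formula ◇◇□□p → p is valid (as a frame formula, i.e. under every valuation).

Frame correspondent (Sahlqvist): ∀x ∀y (xR²y → ∃w (yR²w ∧ x = w)) — i.e. a generalized confluence (Geach) condition.
(a): condition met.
(b): fails — vR²u but no t with uR²t and v=t.
(c): fails — 0R²1 but no w with 1R²w and 0=w.
(d): fails — w1R²w0 but no w with w0R²w and w1=w.
Valid on: (a).

(a)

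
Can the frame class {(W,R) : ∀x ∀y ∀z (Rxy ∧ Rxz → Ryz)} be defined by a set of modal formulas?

Yes — defined by ◇p → □◇p

The condition is the Euclidean property. A defining modal formula is ◇p → □◇p.
Suppose ◇p→□◇p is valid. Take Rxy, Rxz and set V(p)={y}. Then ◇p at x, so □◇p at x, so ◇p at z, so some w with Rzw has p; w=y, i.e. Rzy. By symmetry of the argument, Ryz.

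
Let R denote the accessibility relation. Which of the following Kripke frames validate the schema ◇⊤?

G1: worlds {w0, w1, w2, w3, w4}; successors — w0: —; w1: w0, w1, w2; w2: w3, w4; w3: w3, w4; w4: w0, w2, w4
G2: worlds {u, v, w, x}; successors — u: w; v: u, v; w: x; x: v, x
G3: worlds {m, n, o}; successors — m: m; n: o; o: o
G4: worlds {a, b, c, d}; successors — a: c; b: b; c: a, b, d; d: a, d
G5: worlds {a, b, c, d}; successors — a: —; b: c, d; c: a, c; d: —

The schema corresponds to seriality: ∀x ∃y Rxy.
G1: fails — world w0 has no successor.
G2: satisfies the condition.
G3: satisfies the condition.
G4: satisfies the condition.
G5: fails — world a has no successor.

G2, G3, G4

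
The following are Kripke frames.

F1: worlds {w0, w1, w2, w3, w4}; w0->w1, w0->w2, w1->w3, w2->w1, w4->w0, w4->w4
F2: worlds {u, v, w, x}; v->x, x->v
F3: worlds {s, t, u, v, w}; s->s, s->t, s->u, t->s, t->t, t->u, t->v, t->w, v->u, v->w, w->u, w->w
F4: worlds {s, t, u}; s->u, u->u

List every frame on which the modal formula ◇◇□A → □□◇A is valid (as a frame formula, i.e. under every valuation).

Frame correspondent (Sahlqvist): ∀x ∀y ∀z ((xR²y ∧ xR²z) → ∃w (yRw ∧ zRw)) — i.e. a generalized confluence (Geach) condition.
F1: fails — w0R²w1, w0R²w3 but no w with w1Rw and w3Rw.
F2: holds.
F3: fails — sR²s, sR²u but no w* with sRw* and uRw*.
F4: holds.
Valid on: F2, F4.

F2, F4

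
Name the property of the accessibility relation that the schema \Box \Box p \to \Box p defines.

This is the C4 axiom.
Its frame correspondent is density — \forall x \forall y (Rxy \to \exists z (Rxz \wedge Rzy)).

density: \forall x \forall y (Rxy \to \exists z (Rxz \wedge Rzy))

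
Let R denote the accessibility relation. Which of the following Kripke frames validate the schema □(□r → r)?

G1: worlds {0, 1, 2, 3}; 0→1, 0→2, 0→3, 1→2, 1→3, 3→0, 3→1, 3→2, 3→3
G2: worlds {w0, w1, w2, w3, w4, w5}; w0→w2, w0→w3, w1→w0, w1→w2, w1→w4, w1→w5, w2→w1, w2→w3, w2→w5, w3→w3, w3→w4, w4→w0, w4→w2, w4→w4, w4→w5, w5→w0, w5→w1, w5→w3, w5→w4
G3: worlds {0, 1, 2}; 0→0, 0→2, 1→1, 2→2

This is the axiom for shift-reflexivity; its first-order frame correspondent is ∀x ∀y (Rxy → Ryy).
G1: fails — R32 but not R22.
G2: fails — Rw5w1 but not Rw1w1.
G3: satisfies the condition.

G3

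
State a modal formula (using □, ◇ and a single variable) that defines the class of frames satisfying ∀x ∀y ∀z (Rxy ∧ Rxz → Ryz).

The condition is the Euclidean property. The 5 schema ◇p → □◇p defines it.
Suppose ◇p→□◇p is valid. Take Rxy, Rxz and set V(p)={y}. Then ◇p at x, so □◇p at x, so ◇p at z, so some w with Rzw has p; w=y, i.e. Rzy. By symmetry of the argument, Ryz.

◇p → □◇p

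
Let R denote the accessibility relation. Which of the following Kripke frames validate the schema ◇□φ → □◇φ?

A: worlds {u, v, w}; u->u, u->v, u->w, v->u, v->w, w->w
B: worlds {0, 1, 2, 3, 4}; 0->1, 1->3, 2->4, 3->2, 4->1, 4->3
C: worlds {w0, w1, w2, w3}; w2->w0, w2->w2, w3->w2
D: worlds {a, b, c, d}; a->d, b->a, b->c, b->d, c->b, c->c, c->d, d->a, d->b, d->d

This is the axiom for convergence; its first-order frame correspondent is ∀x ∀y ∀z (Rxy ∧ Rxz → ∃w (Ryw ∧ Rzw)).
A: condition met.
B: fails — R43 and R41 but 3 and 1 have no common successor.
C: fails — Rw2w0 and Rw2w0 but w0 and w0 have no common successor.
D: condition met.

A, D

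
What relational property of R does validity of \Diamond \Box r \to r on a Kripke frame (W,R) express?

symmetry

This is frame-equivalent to r → □◇r (substitute ¬r for r and contrapose).
Suppose r→□◇r is valid. Take Rxy and set V(r)={x}. Then r at x, so □◇r at x, so ◇r at y, so some z with Ryz has r; z=x, i.e. Ryx.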